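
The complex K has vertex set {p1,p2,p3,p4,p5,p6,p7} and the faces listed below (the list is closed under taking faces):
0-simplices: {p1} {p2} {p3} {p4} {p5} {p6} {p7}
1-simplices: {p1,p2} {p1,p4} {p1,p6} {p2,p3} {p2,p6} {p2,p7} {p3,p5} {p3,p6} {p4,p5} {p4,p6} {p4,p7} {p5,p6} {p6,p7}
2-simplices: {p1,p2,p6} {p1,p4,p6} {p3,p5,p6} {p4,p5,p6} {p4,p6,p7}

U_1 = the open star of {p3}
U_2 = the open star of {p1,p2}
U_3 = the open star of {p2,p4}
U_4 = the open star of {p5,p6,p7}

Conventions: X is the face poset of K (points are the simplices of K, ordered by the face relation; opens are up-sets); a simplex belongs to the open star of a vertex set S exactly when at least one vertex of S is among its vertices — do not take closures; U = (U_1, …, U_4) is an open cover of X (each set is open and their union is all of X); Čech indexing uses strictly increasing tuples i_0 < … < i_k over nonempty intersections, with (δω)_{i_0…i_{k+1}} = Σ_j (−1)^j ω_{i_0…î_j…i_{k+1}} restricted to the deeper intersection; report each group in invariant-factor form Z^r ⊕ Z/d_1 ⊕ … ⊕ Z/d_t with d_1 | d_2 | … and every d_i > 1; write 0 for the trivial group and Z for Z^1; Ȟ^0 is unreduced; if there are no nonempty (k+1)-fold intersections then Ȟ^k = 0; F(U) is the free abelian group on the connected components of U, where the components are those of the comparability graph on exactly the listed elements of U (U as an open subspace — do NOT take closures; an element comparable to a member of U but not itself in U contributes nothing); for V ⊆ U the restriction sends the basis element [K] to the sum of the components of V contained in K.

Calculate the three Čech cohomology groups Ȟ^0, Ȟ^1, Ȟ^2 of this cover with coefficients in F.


Ȟ^0(U;F) ≅ Z, Ȟ^1(U;F) ≅ Z^2 and Ȟ^2(U;F) ≅ 0

nonempty overlaps:
  U1={{p3},{p2,p3},{p3,p5},{p3,p6},{p3,p5,p6}} U2={{p1},{p2},{p1,p2},{p1,p4},{p1,p6},{p2,p3},{p2,p6},{p2,p7},{p1,p2,p6},{p1,p4,p6}} U3={{p2},{p4},{p1,p2},{p1,p4},{p2,p3},{p2,p6},{p2,p7},{p4,p5},{p4,p6},{p4,p7},{p1,p2,p6},{p1,p4,p6},{p4,p5,p6},{p4,p6,p7}} U4={{p5},{p6},{p7},{p1,p6},{p2,p6},{p2,p7},{p3,p5},{p3,p6},{p4,p5},{p4,p6},{p4,p7},{p5,p6},{p6,p7},{p1,p2,p6},{p1,p4,p6},{p3,p5,p6},{p4,p5,p6},{p4,p6,p7}}
  U12={{p2,p3}} U13={{p2,p3}} U14={{p3,p5},{p3,p6},{p3,p5,p6}} U23={{p2},{p1,p2},{p1,p4},{p2,p3},{p2,p6},{p2,p7},{p1,p2,p6},{p1,p4,p6}} U24={{p1,p6},{p2,p6},{p2,p7},{p1,p2,p6},{p1,p4,p6}} U34={{p2,p6},{p2,p7},{p4,p5},{p4,p6},{p4,p7},{p1,p2,p6},{p1,p4,p6},{p4,p5,p6},{p4,p6,p7}}
  U123={{p2,p3}} U234={{p2,p6},{p2,p7},{p1,p2,p6},{p1,p4,p6}}
components per intersection:
  U1: {{p3},{p2,p3},{p3,p5},{p3,p6},{p3,p5,p6}}
  U2: {{p1},{p2},{p1,p2},{p1,p4},{p1,p6},{p2,p3},{p2,p6},{p2,p7},{p1,p2,p6},{p1,p4,p6}}
  U3: {{p2},{p1,p2},{p2,p3},{p2,p6},{p2,p7},{p1,p2,p6}} {{p4},{p1,p4},{p4,p5},{p4,p6},{p4,p7},{p1,p4,p6},{p4,p5,p6},{p4,p6,p7}}
  U4: {{p5},{p6},{p7},{p1,p6},{p2,p6},{p2,p7},{p3,p5},{p3,p6},{p4,p5},{p4,p6},{p4,p7},{p5,p6},{p6,p7},{p1,p2,p6},{p1,p4,p6},{p3,p5,p6},{p4,p5,p6},{p4,p6,p7}}
  U12: {{p2,p3}}
  U13: {{p2,p3}}
  U14: {{p3,p5},{p3,p6},{p3,p5,p6}}
  U23: {{p2},{p1,p2},{p2,p3},{p2,p6},{p2,p7},{p1,p2,p6}} {{p1,p4},{p1,p4,p6}}
  U24: {{p1,p6},{p2,p6},{p1,p2,p6},{p1,p4,p6}} {{p2,p7}}
  U34: {{p2,p6},{p1,p2,p6}} {{p2,p7}} {{p4,p5},{p4,p6},{p4,p7},{p1,p4,p6},{p4,p5,p6},{p4,p6,p7}}
  U123: {{p2,p3}}
  U234: {{p2,p6},{p1,p2,p6}} {{p2,p7}} {{p1,p4,p6}}
C dims 5,10,4; δ0: rk 4, SNF 1^4; δ1: rk 4, SNF 1^4
degree 0: 5−4−0 = 1 → Ȟ^0 ≅ Z
degree 1: 10−4−4 = 2 → Ȟ^1 ≅ Z^2
degree 2: 4−0−4 = 0 → Ȟ^2 ≅ 0


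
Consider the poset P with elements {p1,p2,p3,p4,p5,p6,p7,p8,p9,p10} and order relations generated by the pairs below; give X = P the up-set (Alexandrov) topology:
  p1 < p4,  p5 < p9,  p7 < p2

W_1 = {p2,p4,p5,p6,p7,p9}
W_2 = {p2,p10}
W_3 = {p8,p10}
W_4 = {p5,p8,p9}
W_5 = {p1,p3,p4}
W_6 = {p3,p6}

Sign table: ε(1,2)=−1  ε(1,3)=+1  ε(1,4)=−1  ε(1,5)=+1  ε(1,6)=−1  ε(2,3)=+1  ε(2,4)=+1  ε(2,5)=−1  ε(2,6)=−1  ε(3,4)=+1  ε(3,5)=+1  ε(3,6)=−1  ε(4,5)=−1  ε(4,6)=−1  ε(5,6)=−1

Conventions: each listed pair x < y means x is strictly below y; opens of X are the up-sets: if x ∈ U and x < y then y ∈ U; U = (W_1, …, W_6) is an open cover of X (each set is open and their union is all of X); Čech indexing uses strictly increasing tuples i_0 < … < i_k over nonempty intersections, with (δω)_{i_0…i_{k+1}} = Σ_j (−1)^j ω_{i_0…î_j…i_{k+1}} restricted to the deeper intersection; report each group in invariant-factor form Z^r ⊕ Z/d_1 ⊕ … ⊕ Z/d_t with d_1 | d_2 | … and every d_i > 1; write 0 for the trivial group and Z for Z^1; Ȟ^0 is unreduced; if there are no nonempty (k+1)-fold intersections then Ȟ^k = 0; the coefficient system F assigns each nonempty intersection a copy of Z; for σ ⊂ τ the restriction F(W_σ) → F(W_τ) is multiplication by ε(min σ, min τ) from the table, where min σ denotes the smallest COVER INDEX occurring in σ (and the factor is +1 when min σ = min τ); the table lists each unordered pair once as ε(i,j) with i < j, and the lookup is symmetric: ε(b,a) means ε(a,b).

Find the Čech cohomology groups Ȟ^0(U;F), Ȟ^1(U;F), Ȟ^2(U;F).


Ȟ^0 ≅ Z, Ȟ^1 ≅ Z^2 and Ȟ^2 ≅ 0

nerve of the cover:
  W12={p2} W14={p5,p9} W15={p4} W16={p6} W23={p10} W34={p8} W56={p3}
C dims 6,7; δ0: rk 5, SNF 1^5
Ȟ^0 = (6 − 5) − 0 = 1, so Ȟ^0 ≅ Z
Ȟ^1 = (7 − 0) − 5 = 2, so Ȟ^1 ≅ Z^2
Ȟ^2 = (0 − 0) − 0 = 0, so Ȟ^2 ≅ 0


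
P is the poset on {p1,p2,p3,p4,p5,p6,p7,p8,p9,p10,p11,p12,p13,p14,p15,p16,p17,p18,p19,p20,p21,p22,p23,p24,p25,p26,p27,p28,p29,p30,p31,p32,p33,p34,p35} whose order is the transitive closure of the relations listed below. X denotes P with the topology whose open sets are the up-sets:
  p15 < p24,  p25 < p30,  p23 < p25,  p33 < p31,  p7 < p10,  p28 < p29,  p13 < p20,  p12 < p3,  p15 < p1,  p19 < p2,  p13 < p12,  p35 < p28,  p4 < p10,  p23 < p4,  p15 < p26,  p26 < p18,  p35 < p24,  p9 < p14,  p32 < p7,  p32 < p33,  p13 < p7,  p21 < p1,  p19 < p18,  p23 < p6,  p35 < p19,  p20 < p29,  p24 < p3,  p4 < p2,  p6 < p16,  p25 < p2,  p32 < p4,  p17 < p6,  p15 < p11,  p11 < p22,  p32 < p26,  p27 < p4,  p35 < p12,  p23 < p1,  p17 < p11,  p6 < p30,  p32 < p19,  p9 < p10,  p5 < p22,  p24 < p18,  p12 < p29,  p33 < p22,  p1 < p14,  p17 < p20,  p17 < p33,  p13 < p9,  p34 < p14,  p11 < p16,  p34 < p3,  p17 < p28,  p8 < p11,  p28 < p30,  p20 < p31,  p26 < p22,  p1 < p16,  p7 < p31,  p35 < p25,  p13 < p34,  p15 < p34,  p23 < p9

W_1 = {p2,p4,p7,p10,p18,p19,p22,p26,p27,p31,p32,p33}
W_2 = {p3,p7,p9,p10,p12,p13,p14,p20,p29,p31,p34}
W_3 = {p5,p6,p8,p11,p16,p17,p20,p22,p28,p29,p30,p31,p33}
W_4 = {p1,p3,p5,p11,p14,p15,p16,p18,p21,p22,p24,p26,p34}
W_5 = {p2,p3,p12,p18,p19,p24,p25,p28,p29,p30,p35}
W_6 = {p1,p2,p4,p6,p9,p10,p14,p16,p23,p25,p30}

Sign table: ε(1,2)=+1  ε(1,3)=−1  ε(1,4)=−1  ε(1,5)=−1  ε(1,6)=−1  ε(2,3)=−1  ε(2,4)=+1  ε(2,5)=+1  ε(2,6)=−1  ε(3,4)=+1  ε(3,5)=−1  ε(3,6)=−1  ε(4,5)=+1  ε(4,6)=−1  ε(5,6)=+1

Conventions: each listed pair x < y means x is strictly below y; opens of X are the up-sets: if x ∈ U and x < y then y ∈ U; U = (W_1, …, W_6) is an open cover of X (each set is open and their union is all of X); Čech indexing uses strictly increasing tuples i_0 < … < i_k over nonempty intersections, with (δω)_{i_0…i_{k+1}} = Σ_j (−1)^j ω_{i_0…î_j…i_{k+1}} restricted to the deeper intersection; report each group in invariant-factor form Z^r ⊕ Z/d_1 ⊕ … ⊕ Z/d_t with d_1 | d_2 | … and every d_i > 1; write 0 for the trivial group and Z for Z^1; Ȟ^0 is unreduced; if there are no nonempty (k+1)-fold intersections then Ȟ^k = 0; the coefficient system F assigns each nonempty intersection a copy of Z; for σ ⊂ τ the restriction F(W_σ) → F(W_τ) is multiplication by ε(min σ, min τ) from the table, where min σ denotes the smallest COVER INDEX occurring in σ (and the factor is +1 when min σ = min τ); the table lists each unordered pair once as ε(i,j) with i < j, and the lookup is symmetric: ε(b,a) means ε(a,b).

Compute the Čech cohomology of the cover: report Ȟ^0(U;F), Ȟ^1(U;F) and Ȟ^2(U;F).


nerve of the cover:
  W12={p7,p10,p31} W13={p22,p31,p33} W14={p18,p22,p26} W15={p2,p18,p19} W16={p2,p4,p10} W23={p20,p29,p31} W24={p3,p14,p34} W25={p3,p12,p29} W26={p9,p10,p14} W34={p5,p11,p16,p22} W35={p28,p29,p30} W36={p6,p16,p30} W45={p3,p18,p24} W46={p1,p14,p16} W56={p2,p25,p30}
  W123={p31} W126={p10} W134={p22} W145={p18} W156={p2} W235={p29} W245={p3} W246={p14} W346={p16} W356={p30}
C dims 6,15,10; δ0: rk 6, SNF 1^5·2; δ1: rk 9, SNF 1^9
Ȟ^0 = (6 − 6) − 0 = 0, so Ȟ^0 ≅ 0
Ȟ^1 = (15 − 9) − 6 = 0 plus torsion [2], so Ȟ^1 ≅ Z/2
Ȟ^2 = (10 − 0) − 9 = 1, so Ȟ^2 ≅ Z

Ȟ^0(U;F) ≅ 0, Ȟ^1(U;F) ≅ Z/2, Ȟ^2(U;F) ≅ Z


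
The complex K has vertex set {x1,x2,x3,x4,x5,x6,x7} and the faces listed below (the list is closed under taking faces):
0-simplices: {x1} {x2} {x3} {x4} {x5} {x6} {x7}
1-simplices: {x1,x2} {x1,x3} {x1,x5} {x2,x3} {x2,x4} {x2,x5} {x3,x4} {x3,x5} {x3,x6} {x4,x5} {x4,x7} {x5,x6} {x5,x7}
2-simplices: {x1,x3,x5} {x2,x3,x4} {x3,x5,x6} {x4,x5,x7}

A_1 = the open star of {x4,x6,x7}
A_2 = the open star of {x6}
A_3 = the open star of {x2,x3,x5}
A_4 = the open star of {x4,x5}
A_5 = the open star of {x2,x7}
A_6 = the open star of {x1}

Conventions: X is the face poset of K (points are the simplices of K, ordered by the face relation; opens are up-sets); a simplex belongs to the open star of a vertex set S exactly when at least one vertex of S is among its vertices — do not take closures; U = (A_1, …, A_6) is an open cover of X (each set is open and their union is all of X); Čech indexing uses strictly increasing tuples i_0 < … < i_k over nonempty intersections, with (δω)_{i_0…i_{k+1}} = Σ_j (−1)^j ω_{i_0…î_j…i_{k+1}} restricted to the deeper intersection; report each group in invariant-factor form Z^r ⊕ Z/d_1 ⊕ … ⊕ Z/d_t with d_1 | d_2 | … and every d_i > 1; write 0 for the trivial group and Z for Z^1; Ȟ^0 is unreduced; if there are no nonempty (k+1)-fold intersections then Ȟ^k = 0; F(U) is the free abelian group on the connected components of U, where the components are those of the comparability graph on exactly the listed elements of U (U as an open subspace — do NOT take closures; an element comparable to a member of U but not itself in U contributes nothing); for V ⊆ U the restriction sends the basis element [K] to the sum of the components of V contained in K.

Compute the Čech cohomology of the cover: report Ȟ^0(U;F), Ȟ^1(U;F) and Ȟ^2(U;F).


nonempty overlaps:
  A1={{x4},{x6},{x7},{x2,x4},{x3,x4},{x3,x6},{x4,x5},{x4,x7},{x5,x6},{x5,x7},{x2,x3,x4},{x3,x5,x6},{x4,x5,x7}} A2={{x6},{x3,x6},{x5,x6},{x3,x5,x6}} A3={{x2},{x3},{x5},{x1,x2},{x1,x3},{x1,x5},{x2,x3},{x2,x4},{x2,x5},{x3,x4},{x3,x5},{x3,x6},{x4,x5},{x5,x6},{x5,x7},{x1,x3,x5},{x2,x3,x4},{x3,x5,x6},{x4,x5,x7}} A4={{x4},{x5},{x1,x5},{x2,x4},{x2,x5},{x3,x4},{x3,x5},{x4,x5},{x4,x7},{x5,x6},{x5,x7},{x1,x3,x5},{x2,x3,x4},{x3,x5,x6},{x4,x5,x7}} A5={{x2},{x7},{x1,x2},{x2,x3},{x2,x4},{x2,x5},{x4,x7},{x5,x7},{x2,x3,x4},{x4,x5,x7}} A6={{x1},{x1,x2},{x1,x3},{x1,x5},{x1,x3,x5}}
  A12={{x6},{x3,x6},{x5,x6},{x3,x5,x6}} A13={{x2,x4},{x3,x4},{x3,x6},{x4,x5},{x5,x6},{x5,x7},{x2,x3,x4},{x3,x5,x6},{x4,x5,x7}} A14={{x4},{x2,x4},{x3,x4},{x4,x5},{x4,x7},{x5,x6},{x5,x7},{x2,x3,x4},{x3,x5,x6},{x4,x5,x7}} A15={{x7},{x2,x4},{x4,x7},{x5,x7},{x2,x3,x4},{x4,x5,x7}} A23={{x3,x6},{x5,x6},{x3,x5,x6}} A24={{x5,x6},{x3,x5,x6}} A34={{x5},{x1,x5},{x2,x4},{x2,x5},{x3,x4},{x3,x5},{x4,x5},{x5,x6},{x5,x7},{x1,x3,x5},{x2,x3,x4},{x3,x5,x6},{x4,x5,x7}} A35={{x2},{x1,x2},{x2,x3},{x2,x4},{x2,x5},{x5,x7},{x2,x3,x4},{x4,x5,x7}} A36={{x1,x2},{x1,x3},{x1,x5},{x1,x3,x5}} A45={{x2,x4},{x2,x5},{x4,x7},{x5,x7},{x2,x3,x4},{x4,x5,x7}} A46={{x1,x5},{x1,x3,x5}} A56={{x1,x2}}
  A123={{x3,x6},{x5,x6},{x3,x5,x6}} A124={{x5,x6},{x3,x5,x6}} A134={{x2,x4},{x3,x4},{x4,x5},{x5,x6},{x5,x7},{x2,x3,x4},{x3,x5,x6},{x4,x5,x7}} A135={{x2,x4},{x5,x7},{x2,x3,x4},{x4,x5,x7}} A145={{x2,x4},{x4,x7},{x5,x7},{x2,x3,x4},{x4,x5,x7}} A234={{x5,x6},{x3,x5,x6}} A345={{x2,x4},{x2,x5},{x5,x7},{x2,x3,x4},{x4,x5,x7}} A346={{x1,x5},{x1,x3,x5}} A356={{x1,x2}}
  A1234={{x5,x6},{x3,x5,x6}} A1345={{x2,x4},{x5,x7},{x2,x3,x4},{x4,x5,x7}}
components per intersection:
  A1: {{x4},{x7},{x2,x4},{x3,x4},{x4,x5},{x4,x7},{x5,x7},{x2,x3,x4},{x4,x5,x7}} {{x6},{x3,x6},{x5,x6},{x3,x5,x6}}
  A2: {{x6},{x3,x6},{x5,x6},{x3,x5,x6}}
  A3: {{x2},{x3},{x5},{x1,x2},{x1,x3},{x1,x5},{x2,x3},{x2,x4},{x2,x5},{x3,x4},{x3,x5},{x3,x6},{x4,x5},{x5,x6},{x5,x7},{x1,x3,x5},{x2,x3,x4},{x3,x5,x6},{x4,x5,x7}}
  A4: {{x4},{x5},{x1,x5},{x2,x4},{x2,x5},{x3,x4},{x3,x5},{x4,x5},{x4,x7},{x5,x6},{x5,x7},{x1,x3,x5},{x2,x3,x4},{x3,x5,x6},{x4,x5,x7}}
  A5: {{x2},{x1,x2},{x2,x3},{x2,x4},{x2,x5},{x2,x3,x4}} {{x7},{x4,x7},{x5,x7},{x4,x5,x7}}
  A6: {{x1},{x1,x2},{x1,x3},{x1,x5},{x1,x3,x5}}
  A12: {{x6},{x3,x6},{x5,x6},{x3,x5,x6}}
  A13: {{x2,x4},{x3,x4},{x2,x3,x4}} {{x3,x6},{x5,x6},{x3,x5,x6}} {{x4,x5},{x5,x7},{x4,x5,x7}}
  A14: {{x4},{x2,x4},{x3,x4},{x4,x5},{x4,x7},{x5,x7},{x2,x3,x4},{x4,x5,x7}} {{x5,x6},{x3,x5,x6}}
  A15: {{x7},{x4,x7},{x5,x7},{x4,x5,x7}} {{x2,x4},{x2,x3,x4}}
  A23: {{x3,x6},{x5,x6},{x3,x5,x6}}
  A24: {{x5,x6},{x3,x5,x6}}
  A34: {{x5},{x1,x5},{x2,x5},{x3,x5},{x4,x5},{x5,x6},{x5,x7},{x1,x3,x5},{x3,x5,x6},{x4,x5,x7}} {{x2,x4},{x3,x4},{x2,x3,x4}}
  A35: {{x2},{x1,x2},{x2,x3},{x2,x4},{x2,x5},{x2,x3,x4}} {{x5,x7},{x4,x5,x7}}
  A36: {{x1,x2}} {{x1,x3},{x1,x5},{x1,x3,x5}}
  A45: {{x2,x4},{x2,x3,x4}} {{x2,x5}} {{x4,x7},{x5,x7},{x4,x5,x7}}
  A46: {{x1,x5},{x1,x3,x5}}
  A56: {{x1,x2}}
  A123: {{x3,x6},{x5,x6},{x3,x5,x6}}
  A124: {{x5,x6},{x3,x5,x6}}
  A134: {{x2,x4},{x3,x4},{x2,x3,x4}} {{x4,x5},{x5,x7},{x4,x5,x7}} {{x5,x6},{x3,x5,x6}}
  A135: {{x2,x4},{x2,x3,x4}} {{x5,x7},{x4,x5,x7}}
  A145: {{x2,x4},{x2,x3,x4}} {{x4,x7},{x5,x7},{x4,x5,x7}}
  A234: {{x5,x6},{x3,x5,x6}}
  A345: {{x2,x4},{x2,x3,x4}} {{x2,x5}} {{x5,x7},{x4,x5,x7}}
  A346: {{x1,x5},{x1,x3,x5}}
  A356: {{x1,x2}}
  A1234: {{x5,x6},{x3,x5,x6}}
  A1345: {{x2,x4},{x2,x3,x4}} {{x5,x7},{x4,x5,x7}}
C dims 8,21,15,3; δ0: rk 7, SNF 1^7; δ1: rk 12, SNF 1^12; δ2: rk 3, SNF 1^3
degree 0: 8−7−0 = 1 → Ȟ^0 ≅ Z
degree 1: 21−12−7 = 2 → Ȟ^1 ≅ Z^2
degree 2: 15−3−12 = 0 → Ȟ^2 ≅ 0

Ȟ^0(U;F) ≅ Z; Ȟ^1(U;F) ≅ Z^2; Ȟ^2(U;F) ≅ 0


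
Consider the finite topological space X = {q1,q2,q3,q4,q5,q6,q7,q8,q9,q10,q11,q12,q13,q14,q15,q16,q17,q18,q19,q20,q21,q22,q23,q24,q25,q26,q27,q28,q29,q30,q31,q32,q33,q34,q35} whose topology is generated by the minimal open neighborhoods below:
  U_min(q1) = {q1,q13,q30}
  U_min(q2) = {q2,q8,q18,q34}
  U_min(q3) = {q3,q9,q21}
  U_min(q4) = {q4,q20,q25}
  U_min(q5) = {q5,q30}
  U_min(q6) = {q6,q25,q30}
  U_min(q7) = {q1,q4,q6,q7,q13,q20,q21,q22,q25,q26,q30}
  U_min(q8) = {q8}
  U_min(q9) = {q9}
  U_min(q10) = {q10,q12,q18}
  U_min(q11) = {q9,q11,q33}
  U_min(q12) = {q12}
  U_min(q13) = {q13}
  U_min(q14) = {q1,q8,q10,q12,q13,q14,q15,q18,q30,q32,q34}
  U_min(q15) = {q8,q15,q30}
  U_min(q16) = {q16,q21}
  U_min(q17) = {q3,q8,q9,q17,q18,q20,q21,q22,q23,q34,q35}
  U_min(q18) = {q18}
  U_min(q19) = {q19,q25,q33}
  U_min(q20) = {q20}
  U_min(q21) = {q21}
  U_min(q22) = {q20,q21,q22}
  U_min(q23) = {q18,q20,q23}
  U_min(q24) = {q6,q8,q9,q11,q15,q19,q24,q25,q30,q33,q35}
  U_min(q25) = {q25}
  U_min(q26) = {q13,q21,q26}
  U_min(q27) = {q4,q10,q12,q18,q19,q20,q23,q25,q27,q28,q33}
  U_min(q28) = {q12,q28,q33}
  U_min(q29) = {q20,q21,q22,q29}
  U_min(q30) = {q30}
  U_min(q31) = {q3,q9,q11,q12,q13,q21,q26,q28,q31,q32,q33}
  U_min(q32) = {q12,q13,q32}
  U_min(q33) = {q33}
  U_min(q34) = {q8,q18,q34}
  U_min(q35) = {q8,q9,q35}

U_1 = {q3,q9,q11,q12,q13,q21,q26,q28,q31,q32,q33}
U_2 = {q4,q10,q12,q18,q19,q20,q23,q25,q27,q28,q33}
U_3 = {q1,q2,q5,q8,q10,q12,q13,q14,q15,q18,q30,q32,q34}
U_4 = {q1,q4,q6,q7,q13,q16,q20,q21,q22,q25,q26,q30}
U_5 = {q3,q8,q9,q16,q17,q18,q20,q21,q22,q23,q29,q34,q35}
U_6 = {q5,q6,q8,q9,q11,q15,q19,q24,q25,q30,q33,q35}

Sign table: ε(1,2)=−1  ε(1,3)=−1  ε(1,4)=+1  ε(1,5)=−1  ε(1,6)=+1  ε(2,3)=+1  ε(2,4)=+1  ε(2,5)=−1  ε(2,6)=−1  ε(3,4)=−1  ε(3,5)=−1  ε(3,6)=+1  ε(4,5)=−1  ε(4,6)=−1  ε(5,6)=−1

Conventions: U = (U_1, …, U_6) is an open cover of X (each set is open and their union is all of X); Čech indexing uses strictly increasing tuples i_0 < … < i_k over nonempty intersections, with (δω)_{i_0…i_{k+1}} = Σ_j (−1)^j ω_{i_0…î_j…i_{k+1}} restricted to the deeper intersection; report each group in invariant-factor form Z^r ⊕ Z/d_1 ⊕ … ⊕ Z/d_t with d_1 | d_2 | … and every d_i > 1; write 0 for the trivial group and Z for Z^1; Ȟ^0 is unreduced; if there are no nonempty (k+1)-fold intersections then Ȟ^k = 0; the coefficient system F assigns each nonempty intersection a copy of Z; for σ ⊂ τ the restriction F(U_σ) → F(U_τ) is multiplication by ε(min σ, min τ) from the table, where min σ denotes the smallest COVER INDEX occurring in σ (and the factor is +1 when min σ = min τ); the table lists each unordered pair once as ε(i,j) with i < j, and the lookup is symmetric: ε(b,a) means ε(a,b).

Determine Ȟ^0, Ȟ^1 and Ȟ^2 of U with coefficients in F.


Ȟ^0 = 0, Ȟ^1 = Z/2, Ȟ^2 = Z

intersection data:
  U12={q12,q28,q33} U13={q12,q13,q32} U14={q13,q21,q26} U15={q3,q9,q21} U16={q9,q11,q33} U23={q10,q12,q18} U24={q4,q20,q25} U25={q18,q20,q23} U26={q19,q25,q33} U34={q1,q13,q30} U35={q8,q18,q34} U36={q5,q8,q15,q30} U45={q16,q20,q21,q22} U46={q6,q25,q30} U56={q8,q9,q35}
  U123={q12} U126={q33} U134={q13} U145={q21} U156={q9} U235={q18} U245={q20} U246={q25} U346={q30} U356={q8}
C dims 6,15,10; δ0: rk 6, SNF 1^5·2; δ1: rk 9, SNF 1^9
Ȟ^0 = (6 − 6) − 0 = 0, so Ȟ^0 ≅ 0
Ȟ^1 = (15 − 9) − 6 = 0 plus torsion [2], so Ȟ^1 ≅ Z/2
Ȟ^2 = (10 − 0) − 9 = 1, so Ȟ^2 ≅ Z


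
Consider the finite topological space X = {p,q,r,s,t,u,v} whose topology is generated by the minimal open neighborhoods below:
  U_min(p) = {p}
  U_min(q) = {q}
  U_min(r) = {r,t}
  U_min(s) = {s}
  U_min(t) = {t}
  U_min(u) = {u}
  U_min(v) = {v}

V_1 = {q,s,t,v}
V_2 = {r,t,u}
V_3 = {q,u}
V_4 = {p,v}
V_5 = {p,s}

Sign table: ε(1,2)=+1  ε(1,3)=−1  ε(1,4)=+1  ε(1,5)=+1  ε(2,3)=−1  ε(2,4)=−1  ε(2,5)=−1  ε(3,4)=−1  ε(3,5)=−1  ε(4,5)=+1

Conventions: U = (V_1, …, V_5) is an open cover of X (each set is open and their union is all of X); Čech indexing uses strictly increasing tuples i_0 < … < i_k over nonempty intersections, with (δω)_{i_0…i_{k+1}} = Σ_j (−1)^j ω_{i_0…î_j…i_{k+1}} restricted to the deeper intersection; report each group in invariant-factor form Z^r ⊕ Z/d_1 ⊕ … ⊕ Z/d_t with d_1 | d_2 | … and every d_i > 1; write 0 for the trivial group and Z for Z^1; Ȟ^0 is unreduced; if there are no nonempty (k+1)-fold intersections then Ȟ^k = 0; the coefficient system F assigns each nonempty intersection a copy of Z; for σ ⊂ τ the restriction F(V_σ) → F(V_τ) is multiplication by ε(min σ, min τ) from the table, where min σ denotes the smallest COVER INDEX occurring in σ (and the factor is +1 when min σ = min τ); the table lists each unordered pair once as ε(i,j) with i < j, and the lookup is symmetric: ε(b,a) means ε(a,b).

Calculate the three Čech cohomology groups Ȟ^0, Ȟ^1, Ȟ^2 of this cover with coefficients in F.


intersection data:
  V12={t} V13={q} V14={v} V15={s} V23={u} V45={p}
C dims 5,6; δ0: rk 4, SNF 1^4
Ȟ^0 = (5 − 4) − 0 = 1, so Ȟ^0 ≅ Z
Ȟ^1 = (6 − 0) − 4 = 2, so Ȟ^1 ≅ Z^2
Ȟ^2 = (0 − 0) − 0 = 0, so Ȟ^2 ≅ 0

Ȟ^0 = Z, Ȟ^1 = Z^2, Ȟ^2 = 0


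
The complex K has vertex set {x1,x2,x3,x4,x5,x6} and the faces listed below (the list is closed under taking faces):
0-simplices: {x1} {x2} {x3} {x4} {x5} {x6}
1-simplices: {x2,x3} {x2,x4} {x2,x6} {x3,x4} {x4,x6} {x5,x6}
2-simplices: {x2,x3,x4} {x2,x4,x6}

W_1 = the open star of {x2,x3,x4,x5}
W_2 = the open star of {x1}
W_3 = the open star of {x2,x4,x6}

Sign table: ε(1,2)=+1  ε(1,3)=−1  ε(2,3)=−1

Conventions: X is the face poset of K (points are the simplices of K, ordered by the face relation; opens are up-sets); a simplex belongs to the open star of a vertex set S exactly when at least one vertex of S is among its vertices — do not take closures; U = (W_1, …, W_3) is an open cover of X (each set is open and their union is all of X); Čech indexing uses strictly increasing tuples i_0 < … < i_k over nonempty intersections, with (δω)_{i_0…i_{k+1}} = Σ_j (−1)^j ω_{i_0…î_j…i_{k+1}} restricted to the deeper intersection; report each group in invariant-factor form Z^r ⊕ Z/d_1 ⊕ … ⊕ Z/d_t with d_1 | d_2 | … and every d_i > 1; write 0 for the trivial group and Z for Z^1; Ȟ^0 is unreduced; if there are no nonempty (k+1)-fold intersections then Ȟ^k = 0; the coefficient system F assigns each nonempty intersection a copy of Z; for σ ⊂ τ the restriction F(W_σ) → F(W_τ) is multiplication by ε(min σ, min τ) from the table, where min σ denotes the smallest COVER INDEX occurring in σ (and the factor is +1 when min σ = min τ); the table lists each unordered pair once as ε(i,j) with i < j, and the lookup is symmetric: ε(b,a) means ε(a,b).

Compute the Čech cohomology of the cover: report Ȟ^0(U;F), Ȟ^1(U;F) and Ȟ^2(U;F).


Ȟ^0 ≅ Z^2,  Ȟ^1 ≅ 0,  Ȟ^2 ≅ 0

nonempty overlaps:
  W1={{x2},{x3},{x4},{x5},{x2,x3},{x2,x4},{x2,x6},{x3,x4},{x4,x6},{x5,x6},{x2,x3,x4},{x2,x4,x6}} W2={{x1}} W3={{x2},{x4},{x6},{x2,x3},{x2,x4},{x2,x6},{x3,x4},{x4,x6},{x5,x6},{x2,x3,x4},{x2,x4,x6}}
  W13={{x2},{x4},{x2,x3},{x2,x4},{x2,x6},{x3,x4},{x4,x6},{x5,x6},{x2,x3,x4},{x2,x4,x6}}
C dims 3,1; δ0: rk 1, SNF 1^1
degree 0: 3−1−0 = 2 → Ȟ^0 ≅ Z^2
degree 1: 1−0−1 = 0 → Ȟ^1 ≅ 0
degree 2: 0−0−0 = 0 → Ȟ^2 ≅ 0


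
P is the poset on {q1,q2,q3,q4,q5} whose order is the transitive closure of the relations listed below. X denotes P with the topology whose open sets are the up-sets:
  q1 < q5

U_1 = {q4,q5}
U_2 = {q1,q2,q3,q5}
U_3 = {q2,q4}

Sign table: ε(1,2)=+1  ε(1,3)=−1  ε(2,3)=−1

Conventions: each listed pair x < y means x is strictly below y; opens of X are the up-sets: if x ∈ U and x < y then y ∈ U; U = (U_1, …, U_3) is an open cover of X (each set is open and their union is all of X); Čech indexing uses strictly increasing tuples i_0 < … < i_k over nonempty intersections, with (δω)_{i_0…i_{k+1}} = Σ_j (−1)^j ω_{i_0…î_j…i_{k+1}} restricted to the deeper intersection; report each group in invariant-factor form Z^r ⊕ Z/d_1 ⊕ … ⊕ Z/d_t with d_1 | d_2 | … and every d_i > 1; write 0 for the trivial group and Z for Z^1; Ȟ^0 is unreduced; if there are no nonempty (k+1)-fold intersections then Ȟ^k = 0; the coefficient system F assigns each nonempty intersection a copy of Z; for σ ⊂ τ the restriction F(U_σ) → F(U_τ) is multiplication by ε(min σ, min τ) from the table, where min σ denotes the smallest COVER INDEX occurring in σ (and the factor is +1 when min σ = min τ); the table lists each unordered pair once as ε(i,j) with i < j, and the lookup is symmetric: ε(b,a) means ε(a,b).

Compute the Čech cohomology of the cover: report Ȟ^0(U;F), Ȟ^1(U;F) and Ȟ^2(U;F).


Ȟ^0(U;F) ≅ Z; Ȟ^1(U;F) ≅ Z; Ȟ^2(U;F) ≅ 0

nerve of the cover:
  U12={q5} U13={q4} U23={q2}
C dims 3,3; δ0: rk 2, SNF 1^2
Ȟ^0 = (3 − 2) − 0 = 1, so Ȟ^0 ≅ Z
Ȟ^1 = (3 − 0) − 2 = 1, so Ȟ^1 ≅ Z
Ȟ^2 = (0 − 0) − 0 = 0, so Ȟ^2 ≅ 0


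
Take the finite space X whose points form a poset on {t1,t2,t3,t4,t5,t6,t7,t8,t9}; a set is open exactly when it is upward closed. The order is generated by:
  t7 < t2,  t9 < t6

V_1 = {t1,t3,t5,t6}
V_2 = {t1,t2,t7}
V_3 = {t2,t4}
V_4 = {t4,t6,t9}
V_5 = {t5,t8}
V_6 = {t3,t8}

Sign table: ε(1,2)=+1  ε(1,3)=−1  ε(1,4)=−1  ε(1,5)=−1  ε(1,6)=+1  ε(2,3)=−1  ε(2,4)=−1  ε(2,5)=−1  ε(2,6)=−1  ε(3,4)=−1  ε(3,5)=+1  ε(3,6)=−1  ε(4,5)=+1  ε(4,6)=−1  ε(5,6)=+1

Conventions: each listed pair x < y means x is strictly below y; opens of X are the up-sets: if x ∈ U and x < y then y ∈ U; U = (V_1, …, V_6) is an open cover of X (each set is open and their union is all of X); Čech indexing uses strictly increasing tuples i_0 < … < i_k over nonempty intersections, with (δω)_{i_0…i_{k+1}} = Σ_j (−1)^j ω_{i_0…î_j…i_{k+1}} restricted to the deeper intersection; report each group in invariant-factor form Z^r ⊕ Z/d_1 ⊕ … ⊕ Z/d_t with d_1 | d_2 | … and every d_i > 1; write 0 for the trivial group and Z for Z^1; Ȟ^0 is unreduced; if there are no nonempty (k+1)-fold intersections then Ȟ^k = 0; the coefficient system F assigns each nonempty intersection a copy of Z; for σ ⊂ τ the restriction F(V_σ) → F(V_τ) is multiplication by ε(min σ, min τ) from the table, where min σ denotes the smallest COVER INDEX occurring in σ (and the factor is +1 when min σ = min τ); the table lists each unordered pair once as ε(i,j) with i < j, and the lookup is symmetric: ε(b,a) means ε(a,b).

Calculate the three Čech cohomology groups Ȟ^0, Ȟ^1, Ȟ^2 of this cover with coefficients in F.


intersection data:
  V12={t1} V14={t6} V15={t5} V16={t3} V23={t2} V34={t4} V56={t8}
C dims 6,7; δ0: rk 6, SNF 1^5·2
Ȟ^0 = (6 − 6) − 0 = 0, so Ȟ^0 ≅ 0
Ȟ^1 = (7 − 0) − 6 = 1 plus torsion [2], so Ȟ^1 ≅ Z ⊕ Z/2
Ȟ^2 = (0 − 0) − 0 = 0, so Ȟ^2 ≅ 0

Ȟ^0 ≅ 0,  Ȟ^1 ≅ Z ⊕ Z/2,  Ȟ^2 ≅ 0


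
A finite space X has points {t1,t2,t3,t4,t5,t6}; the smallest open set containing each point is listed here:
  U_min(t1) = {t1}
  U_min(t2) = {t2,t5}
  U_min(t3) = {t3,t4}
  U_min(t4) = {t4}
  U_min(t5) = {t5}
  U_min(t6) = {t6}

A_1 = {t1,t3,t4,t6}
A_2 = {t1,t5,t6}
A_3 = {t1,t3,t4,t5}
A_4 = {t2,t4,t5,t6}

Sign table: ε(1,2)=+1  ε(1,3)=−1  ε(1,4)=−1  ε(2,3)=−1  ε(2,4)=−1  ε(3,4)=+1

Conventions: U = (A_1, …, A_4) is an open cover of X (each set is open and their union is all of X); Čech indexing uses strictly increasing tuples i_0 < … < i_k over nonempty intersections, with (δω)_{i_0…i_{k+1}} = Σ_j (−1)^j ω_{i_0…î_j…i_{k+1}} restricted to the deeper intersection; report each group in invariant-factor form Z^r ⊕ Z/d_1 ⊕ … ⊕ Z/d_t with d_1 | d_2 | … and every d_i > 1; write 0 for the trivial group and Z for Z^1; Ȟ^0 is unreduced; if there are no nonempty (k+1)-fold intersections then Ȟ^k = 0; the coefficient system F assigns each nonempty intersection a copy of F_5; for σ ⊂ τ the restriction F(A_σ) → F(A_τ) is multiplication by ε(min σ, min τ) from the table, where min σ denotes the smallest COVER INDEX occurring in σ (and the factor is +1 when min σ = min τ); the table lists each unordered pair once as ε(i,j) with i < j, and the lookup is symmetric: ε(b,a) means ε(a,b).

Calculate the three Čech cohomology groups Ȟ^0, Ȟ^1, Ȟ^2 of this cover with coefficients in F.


nerve of the cover:
  A12={t1,t6} A13={t1,t3,t4} A14={t4,t6} A23={t1,t5} A24={t5,t6} A34={t4,t5}
  A123={t1} A124={t6} A134={t4} A234={t5}
C dims 4,6,4; δ0: rk_F5 3; δ1: rk_F5 3
Ȟ^0 = (4 − 3) − 0 = 1, so Ȟ^0 ≅ Z/5
Ȟ^1 = (6 − 3) − 3 = 0, so Ȟ^1 ≅ 0
Ȟ^2 = (4 − 0) − 3 = 1, so Ȟ^2 ≅ Z/5

Ȟ^0 ≅ Z/5; Ȟ^1 ≅ 0; Ȟ^2 ≅ Z/5


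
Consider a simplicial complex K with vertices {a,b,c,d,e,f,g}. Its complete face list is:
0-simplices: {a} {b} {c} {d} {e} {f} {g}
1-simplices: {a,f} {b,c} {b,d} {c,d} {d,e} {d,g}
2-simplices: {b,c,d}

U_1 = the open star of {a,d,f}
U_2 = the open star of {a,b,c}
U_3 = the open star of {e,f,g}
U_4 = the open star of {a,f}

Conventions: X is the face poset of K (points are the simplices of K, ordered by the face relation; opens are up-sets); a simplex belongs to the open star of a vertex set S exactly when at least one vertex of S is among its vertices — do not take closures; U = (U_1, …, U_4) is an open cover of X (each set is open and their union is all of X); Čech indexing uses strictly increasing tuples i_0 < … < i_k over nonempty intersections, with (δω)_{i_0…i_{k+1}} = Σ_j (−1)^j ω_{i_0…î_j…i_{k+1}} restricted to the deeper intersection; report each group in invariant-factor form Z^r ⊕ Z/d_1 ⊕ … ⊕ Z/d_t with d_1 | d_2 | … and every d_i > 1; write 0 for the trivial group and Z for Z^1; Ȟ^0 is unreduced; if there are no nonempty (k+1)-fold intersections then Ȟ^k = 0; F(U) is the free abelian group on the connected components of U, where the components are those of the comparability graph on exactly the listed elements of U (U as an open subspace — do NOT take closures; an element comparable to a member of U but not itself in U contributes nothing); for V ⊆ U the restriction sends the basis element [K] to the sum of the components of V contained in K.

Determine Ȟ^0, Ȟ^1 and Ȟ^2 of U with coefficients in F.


Ȟ^0 = Z^2,  Ȟ^1 = 0,  Ȟ^2 = 0

nonempty intersections:
  U1={{a},{d},{f},{a,f},{b,d},{c,d},{d,e},{d,g},{b,c,d}} U2={{a},{b},{c},{a,f},{b,c},{b,d},{c,d},{b,c,d}} U3={{e},{f},{g},{a,f},{d,e},{d,g}} U4={{a},{f},{a,f}}
  U12={{a},{a,f},{b,d},{c,d},{b,c,d}} U13={{f},{a,f},{d,e},{d,g}} U14={{a},{f},{a,f}} U23={{a,f}} U24={{a},{a,f}} U34={{f},{a,f}}
  U123={{a,f}} U124={{a},{a,f}} U134={{f},{a,f}} U234={{a,f}}
  U1234={{a,f}}
components per intersection:
  U1: {{a},{f},{a,f}} {{d},{b,d},{c,d},{d,e},{d,g},{b,c,d}}
  U2: {{a},{a,f}} {{b},{c},{b,c},{b,d},{c,d},{b,c,d}}
  U3: {{e},{d,e}} {{f},{a,f}} {{g},{d,g}}
  U4: {{a},{f},{a,f}}
  U12: {{a},{a,f}} {{b,d},{c,d},{b,c,d}}
  U13: {{f},{a,f}} {{d,e}} {{d,g}}
  U14: {{a},{f},{a,f}}
  U23: {{a,f}}
  U24: {{a},{a,f}}
  U34: {{f},{a,f}}
  U123: {{a,f}}
  U124: {{a},{a,f}}
  U134: {{f},{a,f}}
  U234: {{a,f}}
  U1234: {{a,f}}
C dims 8,9,4,1; δ0: rk 6, SNF 1^6; δ1: rk 3, SNF 1^3; δ2: rk 1, SNF 1^1
Ȟ^0: (8−6)−0=2 ⇒ Z^2
Ȟ^1: (9−3)−6=0 ⇒ 0
Ȟ^2: (4−1)−3=0 ⇒ 0


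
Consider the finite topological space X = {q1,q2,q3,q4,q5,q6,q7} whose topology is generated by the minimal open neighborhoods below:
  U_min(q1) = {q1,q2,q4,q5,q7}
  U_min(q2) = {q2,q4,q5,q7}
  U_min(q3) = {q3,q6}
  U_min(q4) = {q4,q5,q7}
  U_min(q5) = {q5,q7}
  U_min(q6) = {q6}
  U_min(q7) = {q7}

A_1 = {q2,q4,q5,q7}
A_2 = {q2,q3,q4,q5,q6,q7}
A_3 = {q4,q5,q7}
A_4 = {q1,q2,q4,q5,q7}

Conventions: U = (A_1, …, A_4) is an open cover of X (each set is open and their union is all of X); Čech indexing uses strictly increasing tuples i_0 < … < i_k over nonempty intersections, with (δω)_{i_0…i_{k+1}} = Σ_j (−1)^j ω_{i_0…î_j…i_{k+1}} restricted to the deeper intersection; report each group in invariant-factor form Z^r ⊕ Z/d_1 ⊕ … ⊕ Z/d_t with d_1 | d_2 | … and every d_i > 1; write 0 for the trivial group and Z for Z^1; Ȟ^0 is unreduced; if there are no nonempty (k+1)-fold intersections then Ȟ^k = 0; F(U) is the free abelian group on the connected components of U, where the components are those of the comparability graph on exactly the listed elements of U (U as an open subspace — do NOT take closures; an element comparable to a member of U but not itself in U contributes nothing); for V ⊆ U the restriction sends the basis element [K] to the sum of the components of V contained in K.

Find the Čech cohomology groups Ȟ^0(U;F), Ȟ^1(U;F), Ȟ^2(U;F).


nonempty intersections:
  A12={q2,q4,q5,q7} A13={q4,q5,q7} A14={q2,q4,q5,q7} A23={q4,q5,q7} A24={q2,q4,q5,q7} A34={q4,q5,q7}
  A123={q4,q5,q7} A124={q2,q4,q5,q7} A134={q4,q5,q7} A234={q4,q5,q7}
  A1234={q4,q5,q7}
components per intersection:
  A1: {q2,q4,q5,q7}
  A2: {q2,q4,q5,q7} {q3,q6}
  A3: {q4,q5,q7}
  A4: {q1,q2,q4,q5,q7}
  A12: {q2,q4,q5,q7}
  A13: {q4,q5,q7}
  A14: {q2,q4,q5,q7}
  A23: {q4,q5,q7}
  A24: {q2,q4,q5,q7}
  A34: {q4,q5,q7}
  A123: {q4,q5,q7}
  A124: {q2,q4,q5,q7}
  A134: {q4,q5,q7}
  A234: {q4,q5,q7}
  A1234: {q4,q5,q7}
C dims 5,6,4,1; δ0: rk 3, SNF 1^3; δ1: rk 3, SNF 1^3; δ2: rk 1, SNF 1^1
Ȟ^0: (5−3)−0=2 ⇒ Z^2
Ȟ^1: (6−3)−3=0 ⇒ 0
Ȟ^2: (4−1)−3=0 ⇒ 0

Ȟ^0 ≅ Z^2; Ȟ^1 ≅ 0; Ȟ^2 ≅ 0


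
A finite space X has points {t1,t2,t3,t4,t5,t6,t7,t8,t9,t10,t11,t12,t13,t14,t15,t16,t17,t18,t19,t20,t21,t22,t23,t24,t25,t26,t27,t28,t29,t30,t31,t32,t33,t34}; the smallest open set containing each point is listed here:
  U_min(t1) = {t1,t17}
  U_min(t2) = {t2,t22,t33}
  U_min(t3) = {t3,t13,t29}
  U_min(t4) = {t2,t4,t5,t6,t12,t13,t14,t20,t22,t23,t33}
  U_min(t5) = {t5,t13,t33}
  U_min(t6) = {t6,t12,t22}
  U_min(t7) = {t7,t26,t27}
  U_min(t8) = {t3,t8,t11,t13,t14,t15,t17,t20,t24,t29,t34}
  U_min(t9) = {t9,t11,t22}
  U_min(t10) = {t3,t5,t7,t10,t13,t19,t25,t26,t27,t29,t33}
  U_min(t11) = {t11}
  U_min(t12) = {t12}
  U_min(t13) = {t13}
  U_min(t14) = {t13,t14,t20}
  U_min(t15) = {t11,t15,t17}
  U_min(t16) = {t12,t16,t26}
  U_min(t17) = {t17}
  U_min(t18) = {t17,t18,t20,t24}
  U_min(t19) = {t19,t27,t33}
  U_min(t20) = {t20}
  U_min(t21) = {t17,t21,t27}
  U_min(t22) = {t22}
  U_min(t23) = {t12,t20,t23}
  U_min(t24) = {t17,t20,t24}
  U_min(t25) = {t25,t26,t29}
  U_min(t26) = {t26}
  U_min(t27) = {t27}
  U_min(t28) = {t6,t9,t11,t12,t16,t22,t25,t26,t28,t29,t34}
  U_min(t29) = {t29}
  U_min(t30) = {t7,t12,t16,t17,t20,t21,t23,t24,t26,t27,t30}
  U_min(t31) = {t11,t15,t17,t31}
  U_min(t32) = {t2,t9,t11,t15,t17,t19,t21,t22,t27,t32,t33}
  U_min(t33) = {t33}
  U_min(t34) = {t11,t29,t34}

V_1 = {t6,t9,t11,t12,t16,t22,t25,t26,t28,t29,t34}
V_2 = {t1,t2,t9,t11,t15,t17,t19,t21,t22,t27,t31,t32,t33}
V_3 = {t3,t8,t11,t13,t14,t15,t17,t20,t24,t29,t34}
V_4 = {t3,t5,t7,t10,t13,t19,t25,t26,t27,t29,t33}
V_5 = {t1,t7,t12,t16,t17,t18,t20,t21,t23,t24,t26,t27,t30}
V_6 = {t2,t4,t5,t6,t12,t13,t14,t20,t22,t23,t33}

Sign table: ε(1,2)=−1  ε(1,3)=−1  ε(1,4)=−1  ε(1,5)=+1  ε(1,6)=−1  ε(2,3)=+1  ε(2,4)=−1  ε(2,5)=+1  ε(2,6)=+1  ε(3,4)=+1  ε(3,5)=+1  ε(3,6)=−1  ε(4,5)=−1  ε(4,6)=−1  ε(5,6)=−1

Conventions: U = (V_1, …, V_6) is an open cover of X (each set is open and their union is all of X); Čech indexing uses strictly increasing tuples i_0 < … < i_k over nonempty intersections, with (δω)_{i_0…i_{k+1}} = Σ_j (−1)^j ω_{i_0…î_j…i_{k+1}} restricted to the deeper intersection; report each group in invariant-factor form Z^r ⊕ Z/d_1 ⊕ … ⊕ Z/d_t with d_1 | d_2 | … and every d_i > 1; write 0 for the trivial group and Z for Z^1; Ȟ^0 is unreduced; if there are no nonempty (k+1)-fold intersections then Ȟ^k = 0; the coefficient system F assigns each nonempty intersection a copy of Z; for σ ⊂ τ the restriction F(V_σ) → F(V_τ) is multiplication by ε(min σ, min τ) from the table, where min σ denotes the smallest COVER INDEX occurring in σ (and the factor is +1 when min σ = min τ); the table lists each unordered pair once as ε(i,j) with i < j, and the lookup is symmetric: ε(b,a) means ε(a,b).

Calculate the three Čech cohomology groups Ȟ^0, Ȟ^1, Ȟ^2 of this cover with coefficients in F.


cover nerve:
  V12={t9,t11,t22} V13={t11,t29,t34} V14={t25,t26,t29} V15={t12,t16,t26} V16={t6,t12,t22} V23={t11,t15,t17} V24={t19,t27,t33} V25={t1,t17,t21,t27} V26={t2,t22,t33} V34={t3,t13,t29} V35={t17,t20,t24} V36={t13,t14,t20} V45={t7,t26,t27} V46={t5,t13,t33} V56={t12,t20,t23}
  V123={t11} V126={t22} V134={t29} V145={t26} V156={t12} V235={t17} V245={t27} V246={t33} V346={t13} V356={t20}
C dims 6,15,10; δ0: rk 6, SNF 1^5·2; δ1: rk 9, SNF 1^9
Ȟ^0: (6−6)−0=0 ⇒ 0
Ȟ^1: (15−9)−6=0 plus torsion [2] ⇒ Z/2
Ȟ^2: (10−0)−9=1 ⇒ Z

Ȟ^0 = 0,  Ȟ^1 = Z/2,  Ȟ^2 = Z


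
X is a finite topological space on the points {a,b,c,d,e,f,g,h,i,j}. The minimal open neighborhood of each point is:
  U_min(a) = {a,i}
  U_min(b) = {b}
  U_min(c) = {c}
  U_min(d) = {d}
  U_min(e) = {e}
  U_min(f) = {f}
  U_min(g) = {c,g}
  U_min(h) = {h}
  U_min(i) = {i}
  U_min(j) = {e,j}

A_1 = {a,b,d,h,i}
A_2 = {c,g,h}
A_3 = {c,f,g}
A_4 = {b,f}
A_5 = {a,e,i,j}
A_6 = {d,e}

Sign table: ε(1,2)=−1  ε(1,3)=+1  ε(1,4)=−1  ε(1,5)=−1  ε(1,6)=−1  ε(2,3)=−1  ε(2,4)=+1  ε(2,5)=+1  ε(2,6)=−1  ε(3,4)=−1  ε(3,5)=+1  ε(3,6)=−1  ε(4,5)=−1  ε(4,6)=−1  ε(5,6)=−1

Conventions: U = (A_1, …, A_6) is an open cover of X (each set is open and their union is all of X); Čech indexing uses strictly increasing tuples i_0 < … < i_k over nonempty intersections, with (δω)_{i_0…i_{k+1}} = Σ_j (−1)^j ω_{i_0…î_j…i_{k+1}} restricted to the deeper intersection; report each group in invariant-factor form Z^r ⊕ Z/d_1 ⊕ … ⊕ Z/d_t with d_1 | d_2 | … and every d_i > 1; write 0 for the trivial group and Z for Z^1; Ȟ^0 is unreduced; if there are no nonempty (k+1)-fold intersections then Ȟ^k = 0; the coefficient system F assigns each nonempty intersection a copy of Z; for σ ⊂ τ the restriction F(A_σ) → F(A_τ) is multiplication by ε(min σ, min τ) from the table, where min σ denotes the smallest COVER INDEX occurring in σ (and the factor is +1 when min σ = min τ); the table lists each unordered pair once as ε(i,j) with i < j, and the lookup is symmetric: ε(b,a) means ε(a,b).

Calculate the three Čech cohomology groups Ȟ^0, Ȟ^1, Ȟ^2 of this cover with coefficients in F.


Ȟ^0 ≅ 0, Ȟ^1 ≅ Z ⊕ Z/2, Ȟ^2 ≅ 0

nerve of the cover:
  A12={h} A14={b} A15={a,i} A16={d} A23={c,g} A34={f} A56={e}
C dims 6,7; δ0: rk 6, SNF 1^5·2
Ȟ^0 = (6 − 6) − 0 = 0, so Ȟ^0 ≅ 0
Ȟ^1 = (7 − 0) − 6 = 1 plus torsion [2], so Ȟ^1 ≅ Z ⊕ Z/2
Ȟ^2 = (0 − 0) − 0 = 0, so Ȟ^2 ≅ 0


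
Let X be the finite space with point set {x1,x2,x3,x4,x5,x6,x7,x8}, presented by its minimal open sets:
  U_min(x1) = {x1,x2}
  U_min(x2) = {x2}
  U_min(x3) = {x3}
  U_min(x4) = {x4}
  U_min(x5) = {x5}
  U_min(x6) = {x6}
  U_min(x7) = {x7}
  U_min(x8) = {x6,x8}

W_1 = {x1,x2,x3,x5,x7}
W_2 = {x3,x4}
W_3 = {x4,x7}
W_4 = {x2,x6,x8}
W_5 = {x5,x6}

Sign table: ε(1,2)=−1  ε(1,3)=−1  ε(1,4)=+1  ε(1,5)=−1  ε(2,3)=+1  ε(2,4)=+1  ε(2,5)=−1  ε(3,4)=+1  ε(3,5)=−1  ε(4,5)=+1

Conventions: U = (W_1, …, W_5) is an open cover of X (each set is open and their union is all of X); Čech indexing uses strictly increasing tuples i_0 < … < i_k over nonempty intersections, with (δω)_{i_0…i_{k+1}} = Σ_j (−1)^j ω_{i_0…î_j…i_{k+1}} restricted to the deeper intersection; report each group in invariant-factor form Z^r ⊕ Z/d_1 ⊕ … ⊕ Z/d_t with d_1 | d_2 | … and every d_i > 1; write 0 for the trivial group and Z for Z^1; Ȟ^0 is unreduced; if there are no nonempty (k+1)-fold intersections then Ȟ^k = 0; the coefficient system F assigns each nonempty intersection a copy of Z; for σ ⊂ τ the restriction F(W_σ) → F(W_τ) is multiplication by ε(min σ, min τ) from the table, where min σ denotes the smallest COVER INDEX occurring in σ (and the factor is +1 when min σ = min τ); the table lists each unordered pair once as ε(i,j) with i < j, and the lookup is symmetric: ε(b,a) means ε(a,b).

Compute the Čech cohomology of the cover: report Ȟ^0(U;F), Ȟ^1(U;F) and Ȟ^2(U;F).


cover nerve:
  W12={x3} W13={x7} W14={x2} W15={x5} W23={x4} W45={x6}
C dims 5,6; δ0: rk 5, SNF 1^4·2
Ȟ^0: (5−5)−0=0 ⇒ 0
Ȟ^1: (6−0)−5=1 plus torsion [2] ⇒ Z ⊕ Z/2
Ȟ^2: (0−0)−0=0 ⇒ 0

Ȟ^0 ≅ 0; Ȟ^1 ≅ Z ⊕ Z/2; Ȟ^2 ≅ 0


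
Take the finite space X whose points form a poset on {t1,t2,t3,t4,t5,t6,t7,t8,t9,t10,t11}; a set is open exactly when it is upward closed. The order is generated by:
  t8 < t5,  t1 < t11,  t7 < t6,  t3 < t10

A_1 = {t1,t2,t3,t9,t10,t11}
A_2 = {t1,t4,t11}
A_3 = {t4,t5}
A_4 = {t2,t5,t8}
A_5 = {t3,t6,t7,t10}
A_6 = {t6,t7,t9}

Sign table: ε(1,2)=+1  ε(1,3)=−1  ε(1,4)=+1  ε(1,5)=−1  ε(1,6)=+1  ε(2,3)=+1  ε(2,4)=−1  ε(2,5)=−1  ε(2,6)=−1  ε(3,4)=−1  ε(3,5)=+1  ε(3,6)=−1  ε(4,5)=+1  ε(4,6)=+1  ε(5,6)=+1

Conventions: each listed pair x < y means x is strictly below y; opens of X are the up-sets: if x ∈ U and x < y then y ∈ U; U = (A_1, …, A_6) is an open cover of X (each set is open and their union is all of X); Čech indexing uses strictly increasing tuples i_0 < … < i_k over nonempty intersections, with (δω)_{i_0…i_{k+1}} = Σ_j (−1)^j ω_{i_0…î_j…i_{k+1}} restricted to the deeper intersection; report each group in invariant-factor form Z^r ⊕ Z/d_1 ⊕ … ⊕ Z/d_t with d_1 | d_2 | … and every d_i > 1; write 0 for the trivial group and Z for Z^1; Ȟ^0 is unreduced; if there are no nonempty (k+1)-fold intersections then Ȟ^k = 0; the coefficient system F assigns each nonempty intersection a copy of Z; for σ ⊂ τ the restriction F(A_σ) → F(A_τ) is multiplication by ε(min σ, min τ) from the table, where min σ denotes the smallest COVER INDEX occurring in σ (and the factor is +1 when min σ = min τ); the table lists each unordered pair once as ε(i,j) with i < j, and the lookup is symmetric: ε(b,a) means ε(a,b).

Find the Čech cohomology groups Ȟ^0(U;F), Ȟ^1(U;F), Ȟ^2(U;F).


Ȟ^0 ≅ 0,  Ȟ^1 ≅ Z ⊕ Z/2,  Ȟ^2 ≅ 0

cover nerve:
  A12={t1,t11} A14={t2} A15={t3,t10} A16={t9} A23={t4} A34={t5} A56={t6,t7}
C dims 6,7; δ0: rk 6, SNF 1^5·2
Ȟ^0: (6−6)−0=0 ⇒ 0
Ȟ^1: (7−0)−6=1 plus torsion [2] ⇒ Z ⊕ Z/2
Ȟ^2: (0−0)−0=0 ⇒ 0
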